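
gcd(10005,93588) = 3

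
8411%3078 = 2255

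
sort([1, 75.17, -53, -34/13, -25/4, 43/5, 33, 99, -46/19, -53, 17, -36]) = [-53, -53, -36, -25/4, -34/13, -46/19, 1, 43/5, 17, 33, 75.17, 99]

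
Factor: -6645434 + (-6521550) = -1*2^3*1645873^1 = -13166984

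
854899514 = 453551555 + 401347959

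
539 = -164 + 703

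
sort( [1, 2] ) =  [1, 2] 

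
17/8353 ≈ 0.00204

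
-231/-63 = 11/3 ≈ 3.67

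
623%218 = 187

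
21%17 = 4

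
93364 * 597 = 55738308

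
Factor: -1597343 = -1*11^1*145213^1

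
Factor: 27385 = 5^1 * 5477^1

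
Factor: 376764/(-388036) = -1 * 3^1 * 11^(-1) * 8819^(-1) * 31397^1 = -94191/97009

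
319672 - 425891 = -106219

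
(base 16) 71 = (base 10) 113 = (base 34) 3b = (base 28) 41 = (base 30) 3n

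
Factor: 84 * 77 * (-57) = -1 * 2^2 * 3^2 * 7^2 * 11^1 * 19^1 = -368676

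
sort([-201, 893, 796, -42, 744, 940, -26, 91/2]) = [-201, -42, -26, 91/2, 744, 796, 893, 940]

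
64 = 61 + 3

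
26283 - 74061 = -47778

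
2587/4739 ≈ 0.546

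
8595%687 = 351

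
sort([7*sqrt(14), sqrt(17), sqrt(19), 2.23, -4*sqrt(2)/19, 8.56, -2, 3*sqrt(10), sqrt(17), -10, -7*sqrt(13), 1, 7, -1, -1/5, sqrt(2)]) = [-7*sqrt(13), -10, -2, -1, -4*sqrt(2)/19, -1/5, 1, sqrt(2), 2.23, sqrt(17), sqrt(17), sqrt(19), 7, 8.56, 3*sqrt(10), 7*sqrt(14)]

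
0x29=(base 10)41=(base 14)2d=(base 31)1a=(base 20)21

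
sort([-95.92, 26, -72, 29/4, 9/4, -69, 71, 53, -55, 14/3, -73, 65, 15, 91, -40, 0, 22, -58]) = [-95.92, -73, -72, -69, -58, -55, -40, 0, 9/4, 14/3, 29/4, 15, 22, 26, 53, 65, 71, 91]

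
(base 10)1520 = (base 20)3g0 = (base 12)a68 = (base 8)2760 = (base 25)2ak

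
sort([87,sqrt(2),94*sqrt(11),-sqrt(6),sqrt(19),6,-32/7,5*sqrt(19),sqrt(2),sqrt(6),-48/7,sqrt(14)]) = [-48/7,-32/7,-sqrt(6),sqrt(2),sqrt(2),sqrt(6),sqrt(14),sqrt(19),6,5*sqrt(19),87,94*sqrt(11)]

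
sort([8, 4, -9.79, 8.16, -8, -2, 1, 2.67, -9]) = [-9.79, -9, -8, -2, 1, 2.67, 4, 8, 8.16]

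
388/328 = 97/82 ≈ 1.18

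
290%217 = 73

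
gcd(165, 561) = 33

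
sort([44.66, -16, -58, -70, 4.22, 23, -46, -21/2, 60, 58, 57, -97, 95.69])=[-97, -70, -58, -46, -16, -21/2, 4.22, 23, 44.66, 57, 58, 60, 95.69]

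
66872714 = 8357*8002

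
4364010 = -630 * (-6927)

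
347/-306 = -1-41/306 ≈ -1.13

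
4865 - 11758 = -6893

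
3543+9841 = 13384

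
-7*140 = -980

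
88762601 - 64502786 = 24259815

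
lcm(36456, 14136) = 692664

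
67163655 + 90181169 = 157344824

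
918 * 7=6426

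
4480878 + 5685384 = 10166262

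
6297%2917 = 463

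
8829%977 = 36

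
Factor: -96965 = -1*5^1*11^1*41^1*43^1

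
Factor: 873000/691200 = 2^(-7) * 3^(-1) * 5^1 * 97^1 = 485/384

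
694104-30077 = 664027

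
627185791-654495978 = -27310187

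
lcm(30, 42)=210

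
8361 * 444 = 3712284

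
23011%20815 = 2196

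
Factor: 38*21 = 2^1*3^1*7^1*19^1 = 798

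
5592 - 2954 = 2638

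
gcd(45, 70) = 5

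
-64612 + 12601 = -52011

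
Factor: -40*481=-1*2^3*5^1*13^1*37^1=-19240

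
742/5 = 148 + 2/5 = 148.40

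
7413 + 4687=12100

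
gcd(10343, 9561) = 1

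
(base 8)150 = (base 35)2y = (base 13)80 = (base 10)104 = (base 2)1101000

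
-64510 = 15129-79639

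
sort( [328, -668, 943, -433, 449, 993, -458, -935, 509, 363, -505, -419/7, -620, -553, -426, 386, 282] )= [-935, -668, -620, -553, -505, -458, -433, -426, -419/7, 282, 328, 363, 386, 449, 509, 943, 993] 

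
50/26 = 25/13 ≈ 1.92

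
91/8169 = 13/1167 ≈ 0.0111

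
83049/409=203 + 22/409 ≈ 203.05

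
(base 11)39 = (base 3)1120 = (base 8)52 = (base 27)1f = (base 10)42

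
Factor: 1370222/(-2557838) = -1*7^1*97^1*353^(-1)*1009^1*3623^(-1) = -685111/1278919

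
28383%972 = 195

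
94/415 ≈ 0.227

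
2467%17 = 2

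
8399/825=10+149/825 ≈ 10.18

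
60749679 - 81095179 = -20345500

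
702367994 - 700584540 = 1783454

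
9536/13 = 733 + 7/13 ≈ 733.54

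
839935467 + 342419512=1182354979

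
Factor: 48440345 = 5^1 * 97^1 * 99877^1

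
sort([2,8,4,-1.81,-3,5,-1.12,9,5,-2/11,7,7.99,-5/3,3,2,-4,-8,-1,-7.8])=[-8,-7.8,-4,-3,-1.81,-5/3,-1.12,-1,-2/11,2,2,3,4,5,5,7,7.99,8,9]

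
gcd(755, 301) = 1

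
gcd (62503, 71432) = 8929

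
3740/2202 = 1 + 769/1101 ≈ 1.70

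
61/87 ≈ 0.701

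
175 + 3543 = 3718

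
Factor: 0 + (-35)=-1*5^1*7^1=-35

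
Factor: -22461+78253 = 2^4*11^1*317^1 = 55792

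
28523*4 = 114092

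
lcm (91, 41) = 3731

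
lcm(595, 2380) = 2380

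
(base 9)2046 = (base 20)3f0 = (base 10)1500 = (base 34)1a4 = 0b10111011100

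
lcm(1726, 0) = 0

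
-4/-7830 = 2/3915 ≈ 0.000511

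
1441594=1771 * 814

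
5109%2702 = 2407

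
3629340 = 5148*705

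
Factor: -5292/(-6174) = 2^1*3^1*7^(-1) = 6/7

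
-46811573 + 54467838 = 7656265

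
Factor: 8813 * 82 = 2^1 * 7^1 * 41^1 * 1259^1 = 722666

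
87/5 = 17 + 2/5 = 17.40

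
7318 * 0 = 0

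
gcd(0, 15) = 15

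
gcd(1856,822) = 2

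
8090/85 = 95+3/17 ≈ 95.18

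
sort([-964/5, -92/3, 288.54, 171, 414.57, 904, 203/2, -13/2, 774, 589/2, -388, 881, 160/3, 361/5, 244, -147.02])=[-388, -964/5, -147.02, -92/3, -13/2, 160/3, 361/5, 203/2, 171, 244, 288.54, 589/2, 414.57, 774, 881, 904]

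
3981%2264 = 1717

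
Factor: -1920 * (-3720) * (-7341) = -1 * 2^10 * 3^3 * 5^2 * 31^1 * 2447^1 = -52432358400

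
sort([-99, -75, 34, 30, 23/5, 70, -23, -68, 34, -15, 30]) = [-99, -75, -68, -23, -15, 23/5, 30, 30, 34, 34, 70]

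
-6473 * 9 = -58257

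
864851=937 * 923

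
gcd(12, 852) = 12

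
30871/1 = 30871 = 30871.00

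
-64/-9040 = 4/565 ≈ 0.00708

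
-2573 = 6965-9538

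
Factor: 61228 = 2^2*15307^1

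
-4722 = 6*(-787)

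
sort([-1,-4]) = [-4,-1]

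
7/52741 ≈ 0.000133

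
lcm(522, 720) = 20880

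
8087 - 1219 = 6868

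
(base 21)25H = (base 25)1F4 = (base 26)1CG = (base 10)1004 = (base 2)1111101100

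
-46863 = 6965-53828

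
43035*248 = 10672680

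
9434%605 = 359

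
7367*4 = 29468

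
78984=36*2194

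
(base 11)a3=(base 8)161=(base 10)113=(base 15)78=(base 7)221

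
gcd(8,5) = 1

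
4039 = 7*577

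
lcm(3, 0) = 0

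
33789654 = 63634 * 531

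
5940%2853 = 234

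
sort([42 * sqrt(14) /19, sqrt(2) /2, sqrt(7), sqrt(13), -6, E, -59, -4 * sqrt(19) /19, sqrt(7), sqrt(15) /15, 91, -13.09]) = [-59, -13.09, -6, -4 * sqrt(19) /19, sqrt(15) /15, sqrt(2) /2, sqrt(7), sqrt(7), E, sqrt(13), 42 * sqrt(14) /19, 91]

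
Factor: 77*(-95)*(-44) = 2^2*5^1*7^1*11^2*19^1 = 321860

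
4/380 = 1/95 ≈ 0.0105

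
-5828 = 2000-7828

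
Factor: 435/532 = 2^(-2) * 3^1 * 5^1 * 7^(-1) * 19^(-1) * 29^1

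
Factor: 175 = 5^2 * 7^1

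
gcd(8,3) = 1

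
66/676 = 33/338 ≈ 0.0976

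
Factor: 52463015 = 5^1*11^1*953873^1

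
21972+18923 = 40895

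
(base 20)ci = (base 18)e6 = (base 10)258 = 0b100000010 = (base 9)316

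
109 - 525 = -416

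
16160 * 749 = 12103840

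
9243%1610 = 1193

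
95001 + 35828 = 130829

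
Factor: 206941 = 7^1*17^1*37^1*47^1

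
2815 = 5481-2666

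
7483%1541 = 1319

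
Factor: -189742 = -1 * 2^1 * 7^1 * 13553^1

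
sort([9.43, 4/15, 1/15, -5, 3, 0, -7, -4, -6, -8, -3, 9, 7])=[-8, -7, -6, -5, -4, -3, 0, 1/15, 4/15, 3, 7, 9, 9.43]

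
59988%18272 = 5172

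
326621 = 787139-460518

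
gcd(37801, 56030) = 1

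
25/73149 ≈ 0.000342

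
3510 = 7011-3501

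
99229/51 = 5837/3 ≈ 1945.67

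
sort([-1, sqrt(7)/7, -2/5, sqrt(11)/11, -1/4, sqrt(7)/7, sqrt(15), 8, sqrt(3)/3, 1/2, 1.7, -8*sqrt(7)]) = [-8*sqrt(7), -1, -2/5, -1/4, sqrt(11)/11, sqrt(7)/7, sqrt(7)/7, 1/2, sqrt(3)/3, 1.7, sqrt(15), 8]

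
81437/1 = 81437 = 81437.00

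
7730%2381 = 587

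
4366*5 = 21830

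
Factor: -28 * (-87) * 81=2^2 * 3^5 * 7^1 * 29^1=197316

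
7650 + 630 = 8280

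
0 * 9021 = 0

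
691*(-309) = -213519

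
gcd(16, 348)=4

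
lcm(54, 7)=378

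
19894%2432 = 438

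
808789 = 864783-55994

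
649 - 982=-333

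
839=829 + 10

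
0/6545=0=0.00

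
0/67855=0=0.00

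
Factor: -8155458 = -1 * 2^1 * 3^3 * 151027^1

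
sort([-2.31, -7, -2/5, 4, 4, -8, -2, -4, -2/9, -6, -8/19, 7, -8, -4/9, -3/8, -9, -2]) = [-9, -8, -8, -7, -6, -4, -2.31, -2, -2, -4/9, -8/19, -2/5, -3/8, -2/9, 4, 4, 7]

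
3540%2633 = 907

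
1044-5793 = -4749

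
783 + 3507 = 4290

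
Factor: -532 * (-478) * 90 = 2^4 * 3^2 * 5^1 * 7^1 * 19^1 * 239^1 = 22886640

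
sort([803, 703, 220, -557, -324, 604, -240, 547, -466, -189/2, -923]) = [-923, -557, -466, -324, -240, -189/2, 220, 547, 604, 703, 803]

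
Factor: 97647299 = 149^1 * 655351^1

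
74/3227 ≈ 0.0229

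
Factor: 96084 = 2^2*3^2*17^1*157^1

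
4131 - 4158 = -27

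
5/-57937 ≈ -0.0000863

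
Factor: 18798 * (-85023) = -1 * 2^1 * 3^4 * 13^1 * 47^1 * 67^1 * 241^1 = -1598262354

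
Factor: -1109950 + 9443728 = 2^1*3^1*1388963^1 = 8333778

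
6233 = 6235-2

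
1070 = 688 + 382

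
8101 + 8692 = 16793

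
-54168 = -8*6771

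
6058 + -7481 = -1423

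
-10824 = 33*(-328)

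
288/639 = 32/71 ≈ 0.451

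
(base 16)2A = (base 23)1J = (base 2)101010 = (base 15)2C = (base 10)42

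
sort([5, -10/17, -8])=[-8, -10/17, 5]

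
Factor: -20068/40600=-1 * 2^(-1) * 5^(-2) * 7^(-1) * 173^1=-173/350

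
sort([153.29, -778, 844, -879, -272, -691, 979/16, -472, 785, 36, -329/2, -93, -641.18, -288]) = [-879, -778, -691, -641.18, -472, -288, -272, -329/2, -93, 36, 979/16, 153.29, 785, 844]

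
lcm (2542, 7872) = 244032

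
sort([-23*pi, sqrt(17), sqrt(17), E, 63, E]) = [-23*pi, E, E, sqrt(17), sqrt(17), 63]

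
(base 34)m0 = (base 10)748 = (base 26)12k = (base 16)2ec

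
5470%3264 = 2206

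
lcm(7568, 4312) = 370832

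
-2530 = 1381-3911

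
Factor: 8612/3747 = 2^2 * 3^(-1) * 1249^(-1) * 2153^1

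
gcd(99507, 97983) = 3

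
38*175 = 6650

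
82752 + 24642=107394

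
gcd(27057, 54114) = 27057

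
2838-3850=-1012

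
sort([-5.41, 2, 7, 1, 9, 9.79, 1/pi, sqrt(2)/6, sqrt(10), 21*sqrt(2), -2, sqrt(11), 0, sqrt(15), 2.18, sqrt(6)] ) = [-5.41, -2, 0, sqrt(2)/6, 1/pi, 1, 2, 2.18, sqrt(6), sqrt(10), sqrt(11), sqrt(15), 7, 9, 9.79, 21*sqrt(2)] 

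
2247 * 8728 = 19611816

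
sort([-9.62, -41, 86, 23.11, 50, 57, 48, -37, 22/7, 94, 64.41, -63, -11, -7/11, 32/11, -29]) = [-63, -41, -37, -29, -11, -9.62, -7/11, 32/11, 22/7, 23.11, 48, 50, 57, 64.41, 86, 94]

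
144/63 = 16/7 ≈ 2.29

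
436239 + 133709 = 569948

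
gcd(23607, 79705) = 1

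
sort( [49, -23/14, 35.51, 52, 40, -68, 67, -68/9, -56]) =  [-68, -56, -68/9, -23/14, 35.51, 40, 49, 52, 67]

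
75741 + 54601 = 130342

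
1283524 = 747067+536457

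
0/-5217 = 0 = 0.00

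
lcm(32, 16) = 32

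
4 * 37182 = 148728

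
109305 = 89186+20119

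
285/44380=57/8876 ≈ 0.00642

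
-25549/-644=39+433/644 ≈ 39.67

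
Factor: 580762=2^1 * 7^1 * 13^1 * 3191^1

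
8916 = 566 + 8350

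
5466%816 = 570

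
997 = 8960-7963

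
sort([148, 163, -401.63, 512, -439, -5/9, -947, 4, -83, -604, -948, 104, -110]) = [-948, -947, -604, -439, -401.63, -110, -83, -5/9, 4, 104, 148, 163, 512]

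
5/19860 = 1/3972 ≈ 0.000252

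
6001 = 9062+-3061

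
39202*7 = 274414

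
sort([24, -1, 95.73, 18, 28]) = [-1, 18, 24, 28, 95.73]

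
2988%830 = 498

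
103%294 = 103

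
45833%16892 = 12049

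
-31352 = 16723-48075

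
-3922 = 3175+-7097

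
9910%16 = 6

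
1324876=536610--788266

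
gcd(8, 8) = 8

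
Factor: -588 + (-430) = -1*2^1*509^1 = -1018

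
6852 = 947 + 5905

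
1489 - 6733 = -5244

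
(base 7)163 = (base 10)94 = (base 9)114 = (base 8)136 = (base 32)2u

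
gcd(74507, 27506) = 1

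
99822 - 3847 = 95975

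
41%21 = 20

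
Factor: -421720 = -1*2^3*5^1*13^1*811^1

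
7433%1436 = 253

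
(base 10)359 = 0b101100111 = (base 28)cn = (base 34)aj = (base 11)2a7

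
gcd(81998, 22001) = 7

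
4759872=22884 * 208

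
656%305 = 46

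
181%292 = 181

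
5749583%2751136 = 247311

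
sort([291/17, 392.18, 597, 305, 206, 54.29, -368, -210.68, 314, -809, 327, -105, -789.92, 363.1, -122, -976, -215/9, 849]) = [-976, -809, -789.92, -368, -210.68, -122, -105, -215/9, 291/17, 54.29, 206, 305, 314, 327, 363.1, 392.18, 597, 849]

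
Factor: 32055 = 3^1*5^1*2137^1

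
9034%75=34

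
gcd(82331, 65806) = 1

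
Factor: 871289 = 871289^1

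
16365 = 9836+6529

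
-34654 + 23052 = -11602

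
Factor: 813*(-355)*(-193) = 3^1*5^1*71^1*193^1*271^1 = 55702695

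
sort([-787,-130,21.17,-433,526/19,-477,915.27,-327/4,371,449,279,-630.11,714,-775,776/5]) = [-787,-775,-630.11,-477,-433,-130,-327/4,21.17,526/19,776/5,279,371,449,714,915.27]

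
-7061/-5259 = 1 + 1802/5259 ≈ 1.34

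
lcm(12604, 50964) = 1172172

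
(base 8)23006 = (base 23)i95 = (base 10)9734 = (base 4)2120012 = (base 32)9g6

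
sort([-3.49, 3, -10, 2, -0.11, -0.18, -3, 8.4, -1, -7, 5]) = [-10, -7, -3.49, -3, -1, -0.18, -0.11, 2, 3, 5, 8.4]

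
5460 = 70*78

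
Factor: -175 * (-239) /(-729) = -1 * 3^(-6) * 5^2 * 7^1 * 239^1 = -41825/729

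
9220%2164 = 564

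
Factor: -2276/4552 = -1*2^(-1) = -1/2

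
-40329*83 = -3347307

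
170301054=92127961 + 78173093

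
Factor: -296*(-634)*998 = 2^5*37^1*317^1*499^1 = 187288672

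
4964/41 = 121 + 3/41 ≈ 121.07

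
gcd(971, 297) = 1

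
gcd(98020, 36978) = 2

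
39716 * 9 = 357444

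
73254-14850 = 58404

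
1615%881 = 734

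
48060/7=6865+5/7 ≈ 6865.71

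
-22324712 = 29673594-51998306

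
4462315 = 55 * 81133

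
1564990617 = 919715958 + 645274659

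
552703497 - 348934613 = 203768884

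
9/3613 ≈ 0.00249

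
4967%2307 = 353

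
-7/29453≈-0.000238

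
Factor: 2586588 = 2^2 * 3^1 * 439^1 * 491^1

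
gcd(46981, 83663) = 1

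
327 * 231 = 75537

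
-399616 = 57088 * (-7)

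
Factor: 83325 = 3^1*5^2*11^1*101^1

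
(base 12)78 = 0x5c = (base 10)92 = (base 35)2m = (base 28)38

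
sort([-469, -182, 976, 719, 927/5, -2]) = [-469, -182, -2, 927/5, 719, 976]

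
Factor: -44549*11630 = -1*2^1*5^1*1163^1*44549^1 = -518104870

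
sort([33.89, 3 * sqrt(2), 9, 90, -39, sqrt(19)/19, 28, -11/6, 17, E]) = [-39, -11/6, sqrt(19)/19, E, 3 * sqrt(2), 9, 17, 28, 33.89, 90]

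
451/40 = 11 + 11/40 ≈ 11.28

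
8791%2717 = 640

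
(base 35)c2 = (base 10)422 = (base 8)646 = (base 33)cq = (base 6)1542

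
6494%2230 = 2034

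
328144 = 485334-157190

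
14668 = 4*3667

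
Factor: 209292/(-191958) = -1 * 2^1 * 13^(-1) * 23^(-1) * 163^1 = -326/299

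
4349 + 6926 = 11275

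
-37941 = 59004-96945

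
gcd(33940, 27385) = 5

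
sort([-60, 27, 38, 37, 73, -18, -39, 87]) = [-60, -39, -18, 27, 37, 38, 73, 87]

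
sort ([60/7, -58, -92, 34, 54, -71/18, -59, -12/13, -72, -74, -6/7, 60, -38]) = [-92, -74, -72, -59, -58, -38, -71/18, -12/13, -6/7, 60/7, 34, 54, 60]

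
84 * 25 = 2100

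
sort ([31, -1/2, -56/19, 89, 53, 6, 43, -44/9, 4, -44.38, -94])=[-94, -44.38, -44/9, -56/19, -1/2, 4, 6, 31, 43, 53, 89]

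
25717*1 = 25717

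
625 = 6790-6165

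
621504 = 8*77688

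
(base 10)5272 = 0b1010010011000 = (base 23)9m5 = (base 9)7207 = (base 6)40224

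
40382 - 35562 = 4820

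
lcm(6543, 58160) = 523440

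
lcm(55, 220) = 220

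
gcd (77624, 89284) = 4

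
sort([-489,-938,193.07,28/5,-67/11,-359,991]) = [-938,-489,-359,-67/11,28/5,193.07,991]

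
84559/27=3131 + 22/27 ≈ 3131.81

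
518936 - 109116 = 409820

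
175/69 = 2 + 37/69 ≈ 2.54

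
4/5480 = 1/1370 ≈ 0.000730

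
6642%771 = 474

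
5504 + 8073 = 13577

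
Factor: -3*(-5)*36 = 2^2*3^3*5^1 = 540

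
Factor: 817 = 19^1 * 43^1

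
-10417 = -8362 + -2055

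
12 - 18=-6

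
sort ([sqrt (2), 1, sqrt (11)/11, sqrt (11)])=[sqrt (11)/11, 1, sqrt (2), sqrt (11)]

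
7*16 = 112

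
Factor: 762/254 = 3^1 = 3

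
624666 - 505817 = 118849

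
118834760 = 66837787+51996973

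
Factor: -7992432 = -1*2^4*3^4*7^1*881^1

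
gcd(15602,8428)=2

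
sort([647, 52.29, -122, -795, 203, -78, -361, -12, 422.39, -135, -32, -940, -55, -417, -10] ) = [-940, -795, -417, -361, -135, -122, -78, -55, -32, -12, -10, 52.29, 203, 422.39, 647] 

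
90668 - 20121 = 70547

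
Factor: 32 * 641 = 2^5 * 641^1 = 20512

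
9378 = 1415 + 7963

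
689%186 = 131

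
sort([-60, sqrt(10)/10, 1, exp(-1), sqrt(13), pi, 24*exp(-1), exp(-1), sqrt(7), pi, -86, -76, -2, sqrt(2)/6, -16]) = [-86, -76, -60, -16, -2, sqrt(2)/6, sqrt(10)/10, exp(-1), exp(-1), 1, sqrt(7), pi, pi, sqrt(13), 24*exp(-1)]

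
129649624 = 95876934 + 33772690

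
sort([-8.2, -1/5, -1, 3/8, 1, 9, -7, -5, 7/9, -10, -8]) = [-10, -8.2, -8, -7, -5, -1, -1/5, 3/8, 7/9, 1, 9]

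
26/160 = 13/80 ≈ 0.163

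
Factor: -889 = -1*7^1*127^1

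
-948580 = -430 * 2206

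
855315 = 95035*9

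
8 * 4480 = 35840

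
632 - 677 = -45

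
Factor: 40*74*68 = 2^6*5^1*17^1*37^1 = 201280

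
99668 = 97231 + 2437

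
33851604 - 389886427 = -356034823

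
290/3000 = 29/300 ≈ 0.0967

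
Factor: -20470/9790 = -1*11^(-1)*23^1 = -23/11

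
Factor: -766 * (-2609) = 2^1 * 383^1 * 2609^1 = 1998494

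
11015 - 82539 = -71524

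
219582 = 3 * 73194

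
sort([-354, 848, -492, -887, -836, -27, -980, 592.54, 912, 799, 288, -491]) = [-980, -887, -836, -492, -491, -354, -27, 288, 592.54, 799, 848, 912]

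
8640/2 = 4320 = 4320.00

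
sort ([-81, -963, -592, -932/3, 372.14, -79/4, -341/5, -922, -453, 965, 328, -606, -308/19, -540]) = [-963, -922, -606, -592, -540, -453, -932/3, -81, -341/5, -79/4, -308/19, 328, 372.14, 965]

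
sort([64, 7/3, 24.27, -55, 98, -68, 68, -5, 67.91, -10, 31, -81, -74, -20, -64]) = [-81, -74, -68, -64, -55, -20, -10, -5, 7/3, 24.27, 31, 64, 67.91, 68, 98]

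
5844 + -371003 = -365159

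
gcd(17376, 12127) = 181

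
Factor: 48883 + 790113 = 2^2 * 349^1 * 601^1 = 838996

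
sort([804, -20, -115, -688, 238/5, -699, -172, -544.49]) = [-699, -688, -544.49, -172, -115, -20, 238/5, 804]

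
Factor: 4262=2^1*2131^1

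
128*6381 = 816768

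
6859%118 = 15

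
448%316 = 132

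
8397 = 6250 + 2147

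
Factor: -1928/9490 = -1 * 2^2 * 5^(-1) * 13^(-1) * 73^(-1) * 241^1 = -964/4745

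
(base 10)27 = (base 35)r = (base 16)1b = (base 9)30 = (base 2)11011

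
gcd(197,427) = 1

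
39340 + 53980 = 93320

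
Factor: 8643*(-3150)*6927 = -1*2^1*3^4*5^2*7^1*43^1*67^1*2309^1 = -188590692150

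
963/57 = 321/19 ≈ 16.89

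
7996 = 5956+2040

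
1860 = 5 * 372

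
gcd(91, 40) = 1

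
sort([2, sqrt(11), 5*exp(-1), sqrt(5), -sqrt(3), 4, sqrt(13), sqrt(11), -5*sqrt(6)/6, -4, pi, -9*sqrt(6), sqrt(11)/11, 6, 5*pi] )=[-9*sqrt(6), -4, -5*sqrt(6)/6, -sqrt(3), sqrt(11)/11, 5*exp(-1), 2, sqrt(5), pi, sqrt(11), sqrt(11), sqrt(13), 4, 6, 5*pi] 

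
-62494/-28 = 31247/14 ≈ 2231.93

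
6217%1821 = 754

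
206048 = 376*548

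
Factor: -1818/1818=-1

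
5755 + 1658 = 7413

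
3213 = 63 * 51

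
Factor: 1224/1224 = 1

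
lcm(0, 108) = 0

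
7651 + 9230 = 16881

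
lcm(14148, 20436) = 183924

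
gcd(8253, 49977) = 9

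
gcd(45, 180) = 45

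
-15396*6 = -92376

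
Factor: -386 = -1 * 2^1 * 193^1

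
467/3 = 155 + 2/3 ≈ 155.67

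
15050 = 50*301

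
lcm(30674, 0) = 0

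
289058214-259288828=29769386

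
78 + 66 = 144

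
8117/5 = 1623 + 2/5 = 1623.40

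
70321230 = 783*89810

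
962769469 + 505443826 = 1468213295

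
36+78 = 114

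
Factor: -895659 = -1 * 3^1 * 37^1 * 8069^1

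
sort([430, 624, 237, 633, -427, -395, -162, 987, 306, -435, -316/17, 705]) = [-435, -427, -395, -162, -316/17, 237, 306, 430, 624, 633, 705, 987]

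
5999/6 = 999 + 5/6 ≈ 999.83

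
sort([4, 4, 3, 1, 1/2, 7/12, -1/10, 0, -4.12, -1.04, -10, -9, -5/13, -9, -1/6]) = [-10, -9, -9, -4.12, -1.04, -5/13, -1/6, -1/10, 0, 1/2, 7/12, 1, 3, 4, 4]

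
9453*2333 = 22053849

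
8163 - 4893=3270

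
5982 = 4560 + 1422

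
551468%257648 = 36172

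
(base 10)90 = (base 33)2o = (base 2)1011010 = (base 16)5a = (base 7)156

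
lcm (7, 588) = 588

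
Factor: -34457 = -1 * 34457^1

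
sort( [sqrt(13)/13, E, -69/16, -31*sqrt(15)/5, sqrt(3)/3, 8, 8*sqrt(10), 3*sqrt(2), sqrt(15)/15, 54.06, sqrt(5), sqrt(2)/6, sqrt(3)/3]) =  [-31*sqrt(15)/5, -69/16, sqrt(2)/6, sqrt(15)/15, sqrt(13)/13, sqrt(3)/3, sqrt(3)/3, sqrt(5), E, 3*sqrt(2), 8, 8*sqrt(10), 54.06]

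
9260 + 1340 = 10600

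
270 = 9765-9495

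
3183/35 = 90+33/35 ≈ 90.94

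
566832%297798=269034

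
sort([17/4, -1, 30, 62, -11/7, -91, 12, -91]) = [-91, -91, -11/7, -1, 17/4, 12, 30, 62]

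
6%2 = 0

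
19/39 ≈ 0.487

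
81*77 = 6237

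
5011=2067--2944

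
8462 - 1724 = 6738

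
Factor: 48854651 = 17^1*103^1*27901^1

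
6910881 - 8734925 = -1824044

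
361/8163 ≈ 0.0442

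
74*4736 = 350464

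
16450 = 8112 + 8338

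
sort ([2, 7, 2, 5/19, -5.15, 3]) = [-5.15, 5/19, 2, 2, 3, 7]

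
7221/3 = 2407 = 2407.00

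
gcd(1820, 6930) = 70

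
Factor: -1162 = -1 * 2^1 * 7^1 * 83^1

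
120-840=-720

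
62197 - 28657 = 33540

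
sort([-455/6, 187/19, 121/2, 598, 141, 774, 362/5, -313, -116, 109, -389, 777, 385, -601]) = [-601, -389, -313, -116, -455/6, 187/19, 121/2, 362/5, 109, 141, 385, 598, 774, 777]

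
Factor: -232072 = -1 * 2^3 * 29009^1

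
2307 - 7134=-4827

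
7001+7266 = 14267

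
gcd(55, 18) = 1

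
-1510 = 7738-9248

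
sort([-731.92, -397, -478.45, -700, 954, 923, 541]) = [-731.92, -700, -478.45, -397, 541, 923, 954]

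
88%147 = 88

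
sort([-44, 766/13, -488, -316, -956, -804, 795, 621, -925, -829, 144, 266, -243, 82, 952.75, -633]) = [-956, -925, -829, -804, -633, -488, -316, -243, -44, 766/13, 82, 144, 266, 621, 795, 952.75]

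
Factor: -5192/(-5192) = 1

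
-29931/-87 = 9977/29 ≈ 344.03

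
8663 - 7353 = 1310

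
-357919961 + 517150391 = 159230430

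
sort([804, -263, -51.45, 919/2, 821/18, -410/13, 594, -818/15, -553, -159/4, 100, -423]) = [-553, -423, -263, -818/15, -51.45, -159/4, -410/13, 821/18, 100, 919/2, 594, 804]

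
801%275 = 251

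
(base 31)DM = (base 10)425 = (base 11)357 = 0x1A9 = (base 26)G9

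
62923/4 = 15730+3/4 = 15730.75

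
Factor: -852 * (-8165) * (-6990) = -1 * 2^3 * 3^2 * 5^2 * 23^1 * 71^2 * 233^1 = -48626494200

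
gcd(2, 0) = 2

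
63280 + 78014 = 141294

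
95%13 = 4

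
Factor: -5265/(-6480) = 2^(-4)*13^1 = 13/16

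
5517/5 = 1103 + 2/5 = 1103.40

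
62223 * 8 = 497784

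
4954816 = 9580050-4625234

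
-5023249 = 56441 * (-89)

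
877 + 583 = 1460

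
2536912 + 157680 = 2694592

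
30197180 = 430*70226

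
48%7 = 6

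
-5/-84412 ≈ 0.0000592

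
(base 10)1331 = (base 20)36b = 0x533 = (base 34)155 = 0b10100110011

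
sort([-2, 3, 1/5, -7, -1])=[-7, -2, -1, 1/5, 3]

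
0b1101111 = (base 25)4b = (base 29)3o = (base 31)3i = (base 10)111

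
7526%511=372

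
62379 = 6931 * 9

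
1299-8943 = -7644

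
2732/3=910 + 2/3 ≈ 910.67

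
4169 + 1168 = 5337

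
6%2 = 0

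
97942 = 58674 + 39268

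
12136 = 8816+3320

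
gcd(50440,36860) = 1940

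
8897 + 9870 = 18767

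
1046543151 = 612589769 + 433953382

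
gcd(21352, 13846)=2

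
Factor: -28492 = -1*2^2*17^1*419^1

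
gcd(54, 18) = 18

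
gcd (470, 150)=10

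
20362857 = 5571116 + 14791741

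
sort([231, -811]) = [-811, 231]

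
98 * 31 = 3038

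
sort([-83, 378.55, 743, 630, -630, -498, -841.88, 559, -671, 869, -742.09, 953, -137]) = [-841.88, -742.09, -671, -630, -498, -137, -83, 378.55, 559, 630, 743, 869, 953]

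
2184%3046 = 2184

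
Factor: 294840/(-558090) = -1*2^2*7^1*53^(-1) = -28/53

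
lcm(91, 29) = 2639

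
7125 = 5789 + 1336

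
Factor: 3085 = 5^1*617^1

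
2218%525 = 118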